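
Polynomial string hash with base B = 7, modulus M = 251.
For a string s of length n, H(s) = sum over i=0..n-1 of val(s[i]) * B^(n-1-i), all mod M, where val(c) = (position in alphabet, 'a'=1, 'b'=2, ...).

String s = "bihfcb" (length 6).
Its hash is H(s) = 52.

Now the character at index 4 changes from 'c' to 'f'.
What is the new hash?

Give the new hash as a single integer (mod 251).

val('c') = 3, val('f') = 6
Position k = 4, exponent = n-1-k = 1
B^1 mod M = 7^1 mod 251 = 7
Delta = (6 - 3) * 7 mod 251 = 21
New hash = (52 + 21) mod 251 = 73

Answer: 73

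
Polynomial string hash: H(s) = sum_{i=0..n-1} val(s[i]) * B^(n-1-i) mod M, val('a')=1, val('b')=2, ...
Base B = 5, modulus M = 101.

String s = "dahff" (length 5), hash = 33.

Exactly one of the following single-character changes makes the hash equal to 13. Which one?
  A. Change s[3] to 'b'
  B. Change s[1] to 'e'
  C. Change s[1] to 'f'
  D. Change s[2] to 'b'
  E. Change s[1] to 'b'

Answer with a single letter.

Option A: s[3]='f'->'b', delta=(2-6)*5^1 mod 101 = 81, hash=33+81 mod 101 = 13 <-- target
Option B: s[1]='a'->'e', delta=(5-1)*5^3 mod 101 = 96, hash=33+96 mod 101 = 28
Option C: s[1]='a'->'f', delta=(6-1)*5^3 mod 101 = 19, hash=33+19 mod 101 = 52
Option D: s[2]='h'->'b', delta=(2-8)*5^2 mod 101 = 52, hash=33+52 mod 101 = 85
Option E: s[1]='a'->'b', delta=(2-1)*5^3 mod 101 = 24, hash=33+24 mod 101 = 57

Answer: A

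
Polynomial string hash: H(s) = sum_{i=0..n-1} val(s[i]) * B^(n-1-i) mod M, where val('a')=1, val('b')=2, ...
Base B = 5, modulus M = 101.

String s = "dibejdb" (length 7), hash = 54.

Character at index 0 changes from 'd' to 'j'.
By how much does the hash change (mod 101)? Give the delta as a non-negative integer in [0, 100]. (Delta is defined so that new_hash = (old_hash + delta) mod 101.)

Answer: 22

Derivation:
Delta formula: (val(new) - val(old)) * B^(n-1-k) mod M
  val('j') - val('d') = 10 - 4 = 6
  B^(n-1-k) = 5^6 mod 101 = 71
  Delta = 6 * 71 mod 101 = 22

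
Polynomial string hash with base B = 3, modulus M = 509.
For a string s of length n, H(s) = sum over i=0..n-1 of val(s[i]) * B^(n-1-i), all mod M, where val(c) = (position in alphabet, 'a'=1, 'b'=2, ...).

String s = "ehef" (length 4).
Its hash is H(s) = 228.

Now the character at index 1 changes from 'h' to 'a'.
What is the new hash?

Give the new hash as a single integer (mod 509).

val('h') = 8, val('a') = 1
Position k = 1, exponent = n-1-k = 2
B^2 mod M = 3^2 mod 509 = 9
Delta = (1 - 8) * 9 mod 509 = 446
New hash = (228 + 446) mod 509 = 165

Answer: 165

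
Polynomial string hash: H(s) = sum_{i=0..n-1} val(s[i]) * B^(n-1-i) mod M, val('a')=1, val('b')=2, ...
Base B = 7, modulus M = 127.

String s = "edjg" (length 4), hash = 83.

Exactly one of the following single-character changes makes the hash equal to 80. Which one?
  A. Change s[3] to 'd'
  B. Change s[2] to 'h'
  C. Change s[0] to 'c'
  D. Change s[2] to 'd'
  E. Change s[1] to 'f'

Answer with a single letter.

Option A: s[3]='g'->'d', delta=(4-7)*7^0 mod 127 = 124, hash=83+124 mod 127 = 80 <-- target
Option B: s[2]='j'->'h', delta=(8-10)*7^1 mod 127 = 113, hash=83+113 mod 127 = 69
Option C: s[0]='e'->'c', delta=(3-5)*7^3 mod 127 = 76, hash=83+76 mod 127 = 32
Option D: s[2]='j'->'d', delta=(4-10)*7^1 mod 127 = 85, hash=83+85 mod 127 = 41
Option E: s[1]='d'->'f', delta=(6-4)*7^2 mod 127 = 98, hash=83+98 mod 127 = 54

Answer: A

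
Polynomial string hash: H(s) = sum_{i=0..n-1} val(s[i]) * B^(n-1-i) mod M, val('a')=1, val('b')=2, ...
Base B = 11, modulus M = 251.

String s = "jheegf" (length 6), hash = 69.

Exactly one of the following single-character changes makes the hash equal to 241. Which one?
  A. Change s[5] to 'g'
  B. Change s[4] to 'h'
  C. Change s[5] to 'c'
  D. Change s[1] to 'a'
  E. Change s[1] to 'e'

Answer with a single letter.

Option A: s[5]='f'->'g', delta=(7-6)*11^0 mod 251 = 1, hash=69+1 mod 251 = 70
Option B: s[4]='g'->'h', delta=(8-7)*11^1 mod 251 = 11, hash=69+11 mod 251 = 80
Option C: s[5]='f'->'c', delta=(3-6)*11^0 mod 251 = 248, hash=69+248 mod 251 = 66
Option D: s[1]='h'->'a', delta=(1-8)*11^4 mod 251 = 172, hash=69+172 mod 251 = 241 <-- target
Option E: s[1]='h'->'e', delta=(5-8)*11^4 mod 251 = 2, hash=69+2 mod 251 = 71

Answer: D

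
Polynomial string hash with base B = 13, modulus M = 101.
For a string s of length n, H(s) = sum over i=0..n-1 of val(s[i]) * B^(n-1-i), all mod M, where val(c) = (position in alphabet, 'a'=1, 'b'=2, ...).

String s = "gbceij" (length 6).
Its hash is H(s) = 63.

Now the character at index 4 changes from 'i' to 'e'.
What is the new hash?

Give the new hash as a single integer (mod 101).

Answer: 11

Derivation:
val('i') = 9, val('e') = 5
Position k = 4, exponent = n-1-k = 1
B^1 mod M = 13^1 mod 101 = 13
Delta = (5 - 9) * 13 mod 101 = 49
New hash = (63 + 49) mod 101 = 11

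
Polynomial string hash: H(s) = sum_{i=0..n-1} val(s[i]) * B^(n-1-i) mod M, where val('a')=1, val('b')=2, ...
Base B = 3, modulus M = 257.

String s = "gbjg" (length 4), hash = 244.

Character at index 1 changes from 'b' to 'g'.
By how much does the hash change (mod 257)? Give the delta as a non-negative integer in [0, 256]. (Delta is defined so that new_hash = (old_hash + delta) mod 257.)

Answer: 45

Derivation:
Delta formula: (val(new) - val(old)) * B^(n-1-k) mod M
  val('g') - val('b') = 7 - 2 = 5
  B^(n-1-k) = 3^2 mod 257 = 9
  Delta = 5 * 9 mod 257 = 45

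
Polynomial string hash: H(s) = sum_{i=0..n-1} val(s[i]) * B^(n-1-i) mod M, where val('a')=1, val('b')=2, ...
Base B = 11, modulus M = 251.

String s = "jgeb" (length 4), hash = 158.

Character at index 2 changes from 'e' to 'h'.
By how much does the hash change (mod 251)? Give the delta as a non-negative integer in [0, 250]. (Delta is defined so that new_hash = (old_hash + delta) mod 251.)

Answer: 33

Derivation:
Delta formula: (val(new) - val(old)) * B^(n-1-k) mod M
  val('h') - val('e') = 8 - 5 = 3
  B^(n-1-k) = 11^1 mod 251 = 11
  Delta = 3 * 11 mod 251 = 33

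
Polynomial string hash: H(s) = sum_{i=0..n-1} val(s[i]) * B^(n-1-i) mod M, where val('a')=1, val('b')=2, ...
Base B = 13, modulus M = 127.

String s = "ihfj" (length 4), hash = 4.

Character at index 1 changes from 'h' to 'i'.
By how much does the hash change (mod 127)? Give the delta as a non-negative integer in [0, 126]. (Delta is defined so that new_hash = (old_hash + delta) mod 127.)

Answer: 42

Derivation:
Delta formula: (val(new) - val(old)) * B^(n-1-k) mod M
  val('i') - val('h') = 9 - 8 = 1
  B^(n-1-k) = 13^2 mod 127 = 42
  Delta = 1 * 42 mod 127 = 42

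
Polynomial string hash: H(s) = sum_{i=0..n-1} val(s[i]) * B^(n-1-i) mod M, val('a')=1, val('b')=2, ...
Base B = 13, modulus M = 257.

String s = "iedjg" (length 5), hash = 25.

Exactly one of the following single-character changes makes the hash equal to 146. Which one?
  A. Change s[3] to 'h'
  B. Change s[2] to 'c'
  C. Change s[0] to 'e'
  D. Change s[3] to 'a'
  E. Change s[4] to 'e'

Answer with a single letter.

Answer: C

Derivation:
Option A: s[3]='j'->'h', delta=(8-10)*13^1 mod 257 = 231, hash=25+231 mod 257 = 256
Option B: s[2]='d'->'c', delta=(3-4)*13^2 mod 257 = 88, hash=25+88 mod 257 = 113
Option C: s[0]='i'->'e', delta=(5-9)*13^4 mod 257 = 121, hash=25+121 mod 257 = 146 <-- target
Option D: s[3]='j'->'a', delta=(1-10)*13^1 mod 257 = 140, hash=25+140 mod 257 = 165
Option E: s[4]='g'->'e', delta=(5-7)*13^0 mod 257 = 255, hash=25+255 mod 257 = 23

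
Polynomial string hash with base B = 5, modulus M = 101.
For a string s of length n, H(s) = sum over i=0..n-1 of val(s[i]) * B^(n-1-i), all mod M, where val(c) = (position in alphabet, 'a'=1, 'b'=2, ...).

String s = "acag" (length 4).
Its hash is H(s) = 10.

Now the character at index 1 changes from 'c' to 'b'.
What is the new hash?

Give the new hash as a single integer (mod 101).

Answer: 86

Derivation:
val('c') = 3, val('b') = 2
Position k = 1, exponent = n-1-k = 2
B^2 mod M = 5^2 mod 101 = 25
Delta = (2 - 3) * 25 mod 101 = 76
New hash = (10 + 76) mod 101 = 86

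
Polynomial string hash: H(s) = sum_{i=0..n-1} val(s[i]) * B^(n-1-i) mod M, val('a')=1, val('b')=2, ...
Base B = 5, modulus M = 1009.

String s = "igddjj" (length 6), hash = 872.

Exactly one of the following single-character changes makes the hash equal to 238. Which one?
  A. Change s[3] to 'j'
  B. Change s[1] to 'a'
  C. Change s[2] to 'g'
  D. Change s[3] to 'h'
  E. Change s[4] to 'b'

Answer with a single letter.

Answer: C

Derivation:
Option A: s[3]='d'->'j', delta=(10-4)*5^2 mod 1009 = 150, hash=872+150 mod 1009 = 13
Option B: s[1]='g'->'a', delta=(1-7)*5^4 mod 1009 = 286, hash=872+286 mod 1009 = 149
Option C: s[2]='d'->'g', delta=(7-4)*5^3 mod 1009 = 375, hash=872+375 mod 1009 = 238 <-- target
Option D: s[3]='d'->'h', delta=(8-4)*5^2 mod 1009 = 100, hash=872+100 mod 1009 = 972
Option E: s[4]='j'->'b', delta=(2-10)*5^1 mod 1009 = 969, hash=872+969 mod 1009 = 832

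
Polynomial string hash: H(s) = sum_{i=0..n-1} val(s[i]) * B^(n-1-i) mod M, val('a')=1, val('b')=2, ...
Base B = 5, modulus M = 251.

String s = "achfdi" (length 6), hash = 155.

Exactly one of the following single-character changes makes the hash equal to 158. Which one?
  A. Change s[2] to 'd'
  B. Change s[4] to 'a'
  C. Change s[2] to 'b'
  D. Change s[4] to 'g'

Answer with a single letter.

Option A: s[2]='h'->'d', delta=(4-8)*5^3 mod 251 = 2, hash=155+2 mod 251 = 157
Option B: s[4]='d'->'a', delta=(1-4)*5^1 mod 251 = 236, hash=155+236 mod 251 = 140
Option C: s[2]='h'->'b', delta=(2-8)*5^3 mod 251 = 3, hash=155+3 mod 251 = 158 <-- target
Option D: s[4]='d'->'g', delta=(7-4)*5^1 mod 251 = 15, hash=155+15 mod 251 = 170

Answer: C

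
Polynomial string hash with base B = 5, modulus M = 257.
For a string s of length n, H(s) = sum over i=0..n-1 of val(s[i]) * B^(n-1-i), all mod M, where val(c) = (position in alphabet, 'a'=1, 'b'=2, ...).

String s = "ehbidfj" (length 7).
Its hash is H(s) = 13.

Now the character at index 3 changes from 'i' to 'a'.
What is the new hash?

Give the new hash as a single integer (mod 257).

Answer: 41

Derivation:
val('i') = 9, val('a') = 1
Position k = 3, exponent = n-1-k = 3
B^3 mod M = 5^3 mod 257 = 125
Delta = (1 - 9) * 125 mod 257 = 28
New hash = (13 + 28) mod 257 = 41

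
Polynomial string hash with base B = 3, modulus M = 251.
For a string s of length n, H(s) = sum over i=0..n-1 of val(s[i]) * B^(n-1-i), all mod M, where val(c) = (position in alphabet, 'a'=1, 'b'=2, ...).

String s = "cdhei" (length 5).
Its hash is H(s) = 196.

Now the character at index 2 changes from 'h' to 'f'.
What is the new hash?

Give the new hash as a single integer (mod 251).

val('h') = 8, val('f') = 6
Position k = 2, exponent = n-1-k = 2
B^2 mod M = 3^2 mod 251 = 9
Delta = (6 - 8) * 9 mod 251 = 233
New hash = (196 + 233) mod 251 = 178

Answer: 178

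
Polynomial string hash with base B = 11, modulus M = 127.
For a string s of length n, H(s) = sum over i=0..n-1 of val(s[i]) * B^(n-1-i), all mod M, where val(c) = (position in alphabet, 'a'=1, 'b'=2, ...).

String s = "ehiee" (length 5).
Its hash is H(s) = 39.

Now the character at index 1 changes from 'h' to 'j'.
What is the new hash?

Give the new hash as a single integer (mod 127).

val('h') = 8, val('j') = 10
Position k = 1, exponent = n-1-k = 3
B^3 mod M = 11^3 mod 127 = 61
Delta = (10 - 8) * 61 mod 127 = 122
New hash = (39 + 122) mod 127 = 34

Answer: 34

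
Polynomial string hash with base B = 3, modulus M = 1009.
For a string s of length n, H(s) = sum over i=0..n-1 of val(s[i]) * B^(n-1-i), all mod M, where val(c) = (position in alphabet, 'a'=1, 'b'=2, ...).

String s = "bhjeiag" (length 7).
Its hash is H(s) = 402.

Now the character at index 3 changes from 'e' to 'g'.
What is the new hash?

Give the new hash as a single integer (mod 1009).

Answer: 456

Derivation:
val('e') = 5, val('g') = 7
Position k = 3, exponent = n-1-k = 3
B^3 mod M = 3^3 mod 1009 = 27
Delta = (7 - 5) * 27 mod 1009 = 54
New hash = (402 + 54) mod 1009 = 456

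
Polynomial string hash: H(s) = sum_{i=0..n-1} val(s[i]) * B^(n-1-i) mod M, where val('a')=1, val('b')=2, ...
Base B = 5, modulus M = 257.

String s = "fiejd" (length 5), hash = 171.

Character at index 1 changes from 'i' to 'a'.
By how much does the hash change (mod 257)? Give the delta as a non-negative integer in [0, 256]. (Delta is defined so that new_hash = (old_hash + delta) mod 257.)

Delta formula: (val(new) - val(old)) * B^(n-1-k) mod M
  val('a') - val('i') = 1 - 9 = -8
  B^(n-1-k) = 5^3 mod 257 = 125
  Delta = -8 * 125 mod 257 = 28

Answer: 28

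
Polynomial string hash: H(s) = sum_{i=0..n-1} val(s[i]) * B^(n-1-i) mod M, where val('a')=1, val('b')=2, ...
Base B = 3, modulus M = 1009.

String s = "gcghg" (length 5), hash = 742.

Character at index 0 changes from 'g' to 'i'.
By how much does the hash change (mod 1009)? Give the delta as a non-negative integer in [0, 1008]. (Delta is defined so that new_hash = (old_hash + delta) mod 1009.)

Delta formula: (val(new) - val(old)) * B^(n-1-k) mod M
  val('i') - val('g') = 9 - 7 = 2
  B^(n-1-k) = 3^4 mod 1009 = 81
  Delta = 2 * 81 mod 1009 = 162

Answer: 162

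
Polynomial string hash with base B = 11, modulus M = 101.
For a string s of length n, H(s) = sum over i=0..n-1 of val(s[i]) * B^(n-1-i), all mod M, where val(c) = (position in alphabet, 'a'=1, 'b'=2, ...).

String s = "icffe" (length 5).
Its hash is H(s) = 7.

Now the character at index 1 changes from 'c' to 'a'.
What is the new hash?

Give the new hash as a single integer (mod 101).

val('c') = 3, val('a') = 1
Position k = 1, exponent = n-1-k = 3
B^3 mod M = 11^3 mod 101 = 18
Delta = (1 - 3) * 18 mod 101 = 65
New hash = (7 + 65) mod 101 = 72

Answer: 72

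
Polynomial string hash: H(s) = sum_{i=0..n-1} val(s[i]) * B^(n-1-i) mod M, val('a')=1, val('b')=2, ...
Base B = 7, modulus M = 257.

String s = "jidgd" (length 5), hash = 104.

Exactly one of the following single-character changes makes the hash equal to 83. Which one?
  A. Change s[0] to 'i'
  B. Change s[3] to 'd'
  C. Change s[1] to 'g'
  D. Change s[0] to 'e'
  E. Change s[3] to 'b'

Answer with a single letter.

Option A: s[0]='j'->'i', delta=(9-10)*7^4 mod 257 = 169, hash=104+169 mod 257 = 16
Option B: s[3]='g'->'d', delta=(4-7)*7^1 mod 257 = 236, hash=104+236 mod 257 = 83 <-- target
Option C: s[1]='i'->'g', delta=(7-9)*7^3 mod 257 = 85, hash=104+85 mod 257 = 189
Option D: s[0]='j'->'e', delta=(5-10)*7^4 mod 257 = 74, hash=104+74 mod 257 = 178
Option E: s[3]='g'->'b', delta=(2-7)*7^1 mod 257 = 222, hash=104+222 mod 257 = 69

Answer: B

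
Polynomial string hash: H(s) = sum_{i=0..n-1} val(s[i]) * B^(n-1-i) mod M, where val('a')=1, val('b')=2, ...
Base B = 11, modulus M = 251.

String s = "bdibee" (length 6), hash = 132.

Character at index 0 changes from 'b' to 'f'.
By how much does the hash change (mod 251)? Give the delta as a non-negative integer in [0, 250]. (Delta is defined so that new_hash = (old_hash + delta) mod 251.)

Answer: 138

Derivation:
Delta formula: (val(new) - val(old)) * B^(n-1-k) mod M
  val('f') - val('b') = 6 - 2 = 4
  B^(n-1-k) = 11^5 mod 251 = 160
  Delta = 4 * 160 mod 251 = 138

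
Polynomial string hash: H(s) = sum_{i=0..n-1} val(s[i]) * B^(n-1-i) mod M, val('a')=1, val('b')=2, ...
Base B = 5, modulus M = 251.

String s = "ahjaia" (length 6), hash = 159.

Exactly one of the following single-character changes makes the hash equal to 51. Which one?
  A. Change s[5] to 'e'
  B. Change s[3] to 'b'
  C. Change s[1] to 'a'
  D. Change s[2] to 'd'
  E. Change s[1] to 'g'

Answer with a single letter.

Option A: s[5]='a'->'e', delta=(5-1)*5^0 mod 251 = 4, hash=159+4 mod 251 = 163
Option B: s[3]='a'->'b', delta=(2-1)*5^2 mod 251 = 25, hash=159+25 mod 251 = 184
Option C: s[1]='h'->'a', delta=(1-8)*5^4 mod 251 = 143, hash=159+143 mod 251 = 51 <-- target
Option D: s[2]='j'->'d', delta=(4-10)*5^3 mod 251 = 3, hash=159+3 mod 251 = 162
Option E: s[1]='h'->'g', delta=(7-8)*5^4 mod 251 = 128, hash=159+128 mod 251 = 36

Answer: C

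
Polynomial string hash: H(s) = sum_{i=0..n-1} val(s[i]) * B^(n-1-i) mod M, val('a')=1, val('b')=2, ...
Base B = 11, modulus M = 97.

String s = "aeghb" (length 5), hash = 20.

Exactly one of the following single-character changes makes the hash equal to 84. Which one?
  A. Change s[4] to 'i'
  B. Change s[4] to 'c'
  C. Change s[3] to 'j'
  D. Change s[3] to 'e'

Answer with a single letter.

Answer: D

Derivation:
Option A: s[4]='b'->'i', delta=(9-2)*11^0 mod 97 = 7, hash=20+7 mod 97 = 27
Option B: s[4]='b'->'c', delta=(3-2)*11^0 mod 97 = 1, hash=20+1 mod 97 = 21
Option C: s[3]='h'->'j', delta=(10-8)*11^1 mod 97 = 22, hash=20+22 mod 97 = 42
Option D: s[3]='h'->'e', delta=(5-8)*11^1 mod 97 = 64, hash=20+64 mod 97 = 84 <-- target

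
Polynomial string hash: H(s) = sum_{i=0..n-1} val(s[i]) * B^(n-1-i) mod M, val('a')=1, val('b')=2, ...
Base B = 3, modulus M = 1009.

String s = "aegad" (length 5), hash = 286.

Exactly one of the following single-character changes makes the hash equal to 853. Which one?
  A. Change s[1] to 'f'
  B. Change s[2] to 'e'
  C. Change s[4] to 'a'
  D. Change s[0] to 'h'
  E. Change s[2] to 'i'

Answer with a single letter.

Answer: D

Derivation:
Option A: s[1]='e'->'f', delta=(6-5)*3^3 mod 1009 = 27, hash=286+27 mod 1009 = 313
Option B: s[2]='g'->'e', delta=(5-7)*3^2 mod 1009 = 991, hash=286+991 mod 1009 = 268
Option C: s[4]='d'->'a', delta=(1-4)*3^0 mod 1009 = 1006, hash=286+1006 mod 1009 = 283
Option D: s[0]='a'->'h', delta=(8-1)*3^4 mod 1009 = 567, hash=286+567 mod 1009 = 853 <-- target
Option E: s[2]='g'->'i', delta=(9-7)*3^2 mod 1009 = 18, hash=286+18 mod 1009 = 304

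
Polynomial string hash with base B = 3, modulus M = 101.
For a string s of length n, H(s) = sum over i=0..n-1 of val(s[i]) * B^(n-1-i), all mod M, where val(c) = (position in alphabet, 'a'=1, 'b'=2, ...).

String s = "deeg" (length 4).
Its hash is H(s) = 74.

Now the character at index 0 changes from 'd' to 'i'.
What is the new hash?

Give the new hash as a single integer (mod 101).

Answer: 7

Derivation:
val('d') = 4, val('i') = 9
Position k = 0, exponent = n-1-k = 3
B^3 mod M = 3^3 mod 101 = 27
Delta = (9 - 4) * 27 mod 101 = 34
New hash = (74 + 34) mod 101 = 7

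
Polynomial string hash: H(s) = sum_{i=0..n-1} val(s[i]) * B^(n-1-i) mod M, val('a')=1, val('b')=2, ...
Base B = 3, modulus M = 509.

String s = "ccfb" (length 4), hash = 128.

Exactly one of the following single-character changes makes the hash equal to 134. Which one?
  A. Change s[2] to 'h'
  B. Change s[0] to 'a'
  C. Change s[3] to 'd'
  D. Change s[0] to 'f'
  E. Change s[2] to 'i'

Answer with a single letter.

Answer: A

Derivation:
Option A: s[2]='f'->'h', delta=(8-6)*3^1 mod 509 = 6, hash=128+6 mod 509 = 134 <-- target
Option B: s[0]='c'->'a', delta=(1-3)*3^3 mod 509 = 455, hash=128+455 mod 509 = 74
Option C: s[3]='b'->'d', delta=(4-2)*3^0 mod 509 = 2, hash=128+2 mod 509 = 130
Option D: s[0]='c'->'f', delta=(6-3)*3^3 mod 509 = 81, hash=128+81 mod 509 = 209
Option E: s[2]='f'->'i', delta=(9-6)*3^1 mod 509 = 9, hash=128+9 mod 509 = 137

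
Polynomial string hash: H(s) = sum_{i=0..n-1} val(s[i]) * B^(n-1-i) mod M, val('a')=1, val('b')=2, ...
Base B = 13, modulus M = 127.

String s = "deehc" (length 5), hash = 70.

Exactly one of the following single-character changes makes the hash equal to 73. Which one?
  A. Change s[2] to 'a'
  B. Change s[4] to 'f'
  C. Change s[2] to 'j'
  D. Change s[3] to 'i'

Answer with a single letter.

Option A: s[2]='e'->'a', delta=(1-5)*13^2 mod 127 = 86, hash=70+86 mod 127 = 29
Option B: s[4]='c'->'f', delta=(6-3)*13^0 mod 127 = 3, hash=70+3 mod 127 = 73 <-- target
Option C: s[2]='e'->'j', delta=(10-5)*13^2 mod 127 = 83, hash=70+83 mod 127 = 26
Option D: s[3]='h'->'i', delta=(9-8)*13^1 mod 127 = 13, hash=70+13 mod 127 = 83

Answer: B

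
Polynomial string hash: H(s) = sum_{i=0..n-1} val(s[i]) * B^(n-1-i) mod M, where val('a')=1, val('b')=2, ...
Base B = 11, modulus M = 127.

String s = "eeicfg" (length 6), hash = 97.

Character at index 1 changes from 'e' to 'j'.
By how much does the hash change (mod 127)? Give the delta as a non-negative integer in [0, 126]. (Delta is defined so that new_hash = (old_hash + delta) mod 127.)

Delta formula: (val(new) - val(old)) * B^(n-1-k) mod M
  val('j') - val('e') = 10 - 5 = 5
  B^(n-1-k) = 11^4 mod 127 = 36
  Delta = 5 * 36 mod 127 = 53

Answer: 53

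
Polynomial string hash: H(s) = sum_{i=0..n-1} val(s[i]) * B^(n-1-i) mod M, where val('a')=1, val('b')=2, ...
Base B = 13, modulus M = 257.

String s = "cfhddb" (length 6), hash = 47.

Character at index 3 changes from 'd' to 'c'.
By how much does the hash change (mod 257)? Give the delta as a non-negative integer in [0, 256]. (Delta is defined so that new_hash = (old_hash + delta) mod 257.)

Delta formula: (val(new) - val(old)) * B^(n-1-k) mod M
  val('c') - val('d') = 3 - 4 = -1
  B^(n-1-k) = 13^2 mod 257 = 169
  Delta = -1 * 169 mod 257 = 88

Answer: 88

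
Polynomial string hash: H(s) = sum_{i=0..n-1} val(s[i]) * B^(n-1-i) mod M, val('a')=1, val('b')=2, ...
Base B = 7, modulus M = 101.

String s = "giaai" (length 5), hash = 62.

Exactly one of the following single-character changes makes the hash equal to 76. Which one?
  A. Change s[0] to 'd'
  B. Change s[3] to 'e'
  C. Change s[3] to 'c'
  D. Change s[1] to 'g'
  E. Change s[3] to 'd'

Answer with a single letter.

Answer: C

Derivation:
Option A: s[0]='g'->'d', delta=(4-7)*7^4 mod 101 = 69, hash=62+69 mod 101 = 30
Option B: s[3]='a'->'e', delta=(5-1)*7^1 mod 101 = 28, hash=62+28 mod 101 = 90
Option C: s[3]='a'->'c', delta=(3-1)*7^1 mod 101 = 14, hash=62+14 mod 101 = 76 <-- target
Option D: s[1]='i'->'g', delta=(7-9)*7^3 mod 101 = 21, hash=62+21 mod 101 = 83
Option E: s[3]='a'->'d', delta=(4-1)*7^1 mod 101 = 21, hash=62+21 mod 101 = 83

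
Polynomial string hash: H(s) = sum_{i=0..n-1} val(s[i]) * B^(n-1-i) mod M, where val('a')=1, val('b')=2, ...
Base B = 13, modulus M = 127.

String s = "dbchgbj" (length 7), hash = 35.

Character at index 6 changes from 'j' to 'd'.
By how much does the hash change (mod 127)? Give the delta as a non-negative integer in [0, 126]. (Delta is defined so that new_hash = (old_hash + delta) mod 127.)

Delta formula: (val(new) - val(old)) * B^(n-1-k) mod M
  val('d') - val('j') = 4 - 10 = -6
  B^(n-1-k) = 13^0 mod 127 = 1
  Delta = -6 * 1 mod 127 = 121

Answer: 121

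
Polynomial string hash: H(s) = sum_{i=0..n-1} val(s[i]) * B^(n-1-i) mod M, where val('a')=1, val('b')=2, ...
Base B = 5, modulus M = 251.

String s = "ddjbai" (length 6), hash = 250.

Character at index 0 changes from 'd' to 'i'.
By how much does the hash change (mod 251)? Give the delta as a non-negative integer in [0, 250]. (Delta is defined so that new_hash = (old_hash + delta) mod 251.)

Answer: 63

Derivation:
Delta formula: (val(new) - val(old)) * B^(n-1-k) mod M
  val('i') - val('d') = 9 - 4 = 5
  B^(n-1-k) = 5^5 mod 251 = 113
  Delta = 5 * 113 mod 251 = 63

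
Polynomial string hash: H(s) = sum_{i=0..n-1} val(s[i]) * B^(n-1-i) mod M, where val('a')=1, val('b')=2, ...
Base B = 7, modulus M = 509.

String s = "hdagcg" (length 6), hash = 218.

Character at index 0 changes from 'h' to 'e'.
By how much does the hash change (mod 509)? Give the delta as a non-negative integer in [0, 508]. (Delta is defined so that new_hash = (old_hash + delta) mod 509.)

Answer: 479

Derivation:
Delta formula: (val(new) - val(old)) * B^(n-1-k) mod M
  val('e') - val('h') = 5 - 8 = -3
  B^(n-1-k) = 7^5 mod 509 = 10
  Delta = -3 * 10 mod 509 = 479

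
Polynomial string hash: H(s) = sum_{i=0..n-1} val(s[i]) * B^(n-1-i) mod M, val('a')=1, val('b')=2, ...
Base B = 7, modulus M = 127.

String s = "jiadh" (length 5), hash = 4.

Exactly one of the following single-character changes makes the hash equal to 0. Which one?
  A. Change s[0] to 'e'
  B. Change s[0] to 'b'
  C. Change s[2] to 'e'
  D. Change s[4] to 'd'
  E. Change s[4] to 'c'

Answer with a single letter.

Answer: D

Derivation:
Option A: s[0]='j'->'e', delta=(5-10)*7^4 mod 127 = 60, hash=4+60 mod 127 = 64
Option B: s[0]='j'->'b', delta=(2-10)*7^4 mod 127 = 96, hash=4+96 mod 127 = 100
Option C: s[2]='a'->'e', delta=(5-1)*7^2 mod 127 = 69, hash=4+69 mod 127 = 73
Option D: s[4]='h'->'d', delta=(4-8)*7^0 mod 127 = 123, hash=4+123 mod 127 = 0 <-- target
Option E: s[4]='h'->'c', delta=(3-8)*7^0 mod 127 = 122, hash=4+122 mod 127 = 126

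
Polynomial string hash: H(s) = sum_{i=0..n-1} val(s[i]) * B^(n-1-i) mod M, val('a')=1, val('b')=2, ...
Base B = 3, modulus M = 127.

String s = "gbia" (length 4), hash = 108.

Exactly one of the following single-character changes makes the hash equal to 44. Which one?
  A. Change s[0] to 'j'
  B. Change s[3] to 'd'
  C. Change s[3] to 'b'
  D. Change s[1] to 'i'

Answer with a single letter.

Option A: s[0]='g'->'j', delta=(10-7)*3^3 mod 127 = 81, hash=108+81 mod 127 = 62
Option B: s[3]='a'->'d', delta=(4-1)*3^0 mod 127 = 3, hash=108+3 mod 127 = 111
Option C: s[3]='a'->'b', delta=(2-1)*3^0 mod 127 = 1, hash=108+1 mod 127 = 109
Option D: s[1]='b'->'i', delta=(9-2)*3^2 mod 127 = 63, hash=108+63 mod 127 = 44 <-- target

Answer: D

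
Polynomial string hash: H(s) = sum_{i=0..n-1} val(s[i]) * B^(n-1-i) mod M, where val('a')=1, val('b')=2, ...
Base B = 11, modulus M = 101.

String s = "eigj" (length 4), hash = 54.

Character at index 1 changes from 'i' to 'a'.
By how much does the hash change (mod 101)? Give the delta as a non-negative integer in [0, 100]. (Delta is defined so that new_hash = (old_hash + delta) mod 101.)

Delta formula: (val(new) - val(old)) * B^(n-1-k) mod M
  val('a') - val('i') = 1 - 9 = -8
  B^(n-1-k) = 11^2 mod 101 = 20
  Delta = -8 * 20 mod 101 = 42

Answer: 42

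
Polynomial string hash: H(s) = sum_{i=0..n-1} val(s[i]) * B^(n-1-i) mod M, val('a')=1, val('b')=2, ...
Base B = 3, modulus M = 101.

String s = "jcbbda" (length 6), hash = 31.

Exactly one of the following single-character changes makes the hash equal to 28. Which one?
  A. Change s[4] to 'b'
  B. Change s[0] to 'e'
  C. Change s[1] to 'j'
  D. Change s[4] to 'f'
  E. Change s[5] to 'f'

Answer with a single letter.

Option A: s[4]='d'->'b', delta=(2-4)*3^1 mod 101 = 95, hash=31+95 mod 101 = 25
Option B: s[0]='j'->'e', delta=(5-10)*3^5 mod 101 = 98, hash=31+98 mod 101 = 28 <-- target
Option C: s[1]='c'->'j', delta=(10-3)*3^4 mod 101 = 62, hash=31+62 mod 101 = 93
Option D: s[4]='d'->'f', delta=(6-4)*3^1 mod 101 = 6, hash=31+6 mod 101 = 37
Option E: s[5]='a'->'f', delta=(6-1)*3^0 mod 101 = 5, hash=31+5 mod 101 = 36

Answer: B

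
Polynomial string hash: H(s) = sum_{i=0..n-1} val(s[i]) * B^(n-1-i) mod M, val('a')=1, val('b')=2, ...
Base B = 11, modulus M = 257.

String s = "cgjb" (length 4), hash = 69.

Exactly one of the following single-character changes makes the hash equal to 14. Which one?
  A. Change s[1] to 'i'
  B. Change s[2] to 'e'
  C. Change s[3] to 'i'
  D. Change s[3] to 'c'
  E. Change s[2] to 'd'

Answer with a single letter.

Option A: s[1]='g'->'i', delta=(9-7)*11^2 mod 257 = 242, hash=69+242 mod 257 = 54
Option B: s[2]='j'->'e', delta=(5-10)*11^1 mod 257 = 202, hash=69+202 mod 257 = 14 <-- target
Option C: s[3]='b'->'i', delta=(9-2)*11^0 mod 257 = 7, hash=69+7 mod 257 = 76
Option D: s[3]='b'->'c', delta=(3-2)*11^0 mod 257 = 1, hash=69+1 mod 257 = 70
Option E: s[2]='j'->'d', delta=(4-10)*11^1 mod 257 = 191, hash=69+191 mod 257 = 3

Answer: B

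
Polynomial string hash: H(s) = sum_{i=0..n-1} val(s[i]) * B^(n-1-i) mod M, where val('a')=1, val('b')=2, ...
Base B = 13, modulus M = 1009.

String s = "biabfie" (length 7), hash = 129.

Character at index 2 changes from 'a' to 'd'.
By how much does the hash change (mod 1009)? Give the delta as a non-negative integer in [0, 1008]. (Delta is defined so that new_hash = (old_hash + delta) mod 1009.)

Delta formula: (val(new) - val(old)) * B^(n-1-k) mod M
  val('d') - val('a') = 4 - 1 = 3
  B^(n-1-k) = 13^4 mod 1009 = 309
  Delta = 3 * 309 mod 1009 = 927

Answer: 927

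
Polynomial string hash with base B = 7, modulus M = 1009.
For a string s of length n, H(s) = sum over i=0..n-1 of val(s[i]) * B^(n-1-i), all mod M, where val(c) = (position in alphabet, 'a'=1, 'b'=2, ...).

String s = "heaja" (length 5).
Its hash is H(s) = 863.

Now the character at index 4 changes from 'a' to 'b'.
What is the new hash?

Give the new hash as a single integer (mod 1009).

val('a') = 1, val('b') = 2
Position k = 4, exponent = n-1-k = 0
B^0 mod M = 7^0 mod 1009 = 1
Delta = (2 - 1) * 1 mod 1009 = 1
New hash = (863 + 1) mod 1009 = 864

Answer: 864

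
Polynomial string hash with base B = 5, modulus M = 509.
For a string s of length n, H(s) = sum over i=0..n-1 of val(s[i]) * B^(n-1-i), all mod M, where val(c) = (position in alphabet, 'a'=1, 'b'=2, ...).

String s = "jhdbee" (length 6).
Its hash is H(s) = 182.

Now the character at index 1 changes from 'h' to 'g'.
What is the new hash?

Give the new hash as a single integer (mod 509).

Answer: 66

Derivation:
val('h') = 8, val('g') = 7
Position k = 1, exponent = n-1-k = 4
B^4 mod M = 5^4 mod 509 = 116
Delta = (7 - 8) * 116 mod 509 = 393
New hash = (182 + 393) mod 509 = 66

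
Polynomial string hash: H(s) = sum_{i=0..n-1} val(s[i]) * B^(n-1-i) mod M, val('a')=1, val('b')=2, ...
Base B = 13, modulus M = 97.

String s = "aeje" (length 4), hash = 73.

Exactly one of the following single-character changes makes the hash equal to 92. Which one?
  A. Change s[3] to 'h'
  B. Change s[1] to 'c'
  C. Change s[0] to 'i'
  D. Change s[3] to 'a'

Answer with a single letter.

Answer: C

Derivation:
Option A: s[3]='e'->'h', delta=(8-5)*13^0 mod 97 = 3, hash=73+3 mod 97 = 76
Option B: s[1]='e'->'c', delta=(3-5)*13^2 mod 97 = 50, hash=73+50 mod 97 = 26
Option C: s[0]='a'->'i', delta=(9-1)*13^3 mod 97 = 19, hash=73+19 mod 97 = 92 <-- target
Option D: s[3]='e'->'a', delta=(1-5)*13^0 mod 97 = 93, hash=73+93 mod 97 = 69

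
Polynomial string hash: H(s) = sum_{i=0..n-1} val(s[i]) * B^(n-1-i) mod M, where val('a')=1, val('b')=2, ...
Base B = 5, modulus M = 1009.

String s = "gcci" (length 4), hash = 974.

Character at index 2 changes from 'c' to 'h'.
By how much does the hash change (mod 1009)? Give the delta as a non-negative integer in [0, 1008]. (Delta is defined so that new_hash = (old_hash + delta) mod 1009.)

Answer: 25

Derivation:
Delta formula: (val(new) - val(old)) * B^(n-1-k) mod M
  val('h') - val('c') = 8 - 3 = 5
  B^(n-1-k) = 5^1 mod 1009 = 5
  Delta = 5 * 5 mod 1009 = 25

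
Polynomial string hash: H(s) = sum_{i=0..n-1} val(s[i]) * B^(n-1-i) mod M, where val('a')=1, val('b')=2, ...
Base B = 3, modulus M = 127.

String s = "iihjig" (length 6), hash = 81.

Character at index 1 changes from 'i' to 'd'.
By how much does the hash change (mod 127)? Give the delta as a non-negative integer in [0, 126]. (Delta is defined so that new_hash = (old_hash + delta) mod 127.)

Delta formula: (val(new) - val(old)) * B^(n-1-k) mod M
  val('d') - val('i') = 4 - 9 = -5
  B^(n-1-k) = 3^4 mod 127 = 81
  Delta = -5 * 81 mod 127 = 103

Answer: 103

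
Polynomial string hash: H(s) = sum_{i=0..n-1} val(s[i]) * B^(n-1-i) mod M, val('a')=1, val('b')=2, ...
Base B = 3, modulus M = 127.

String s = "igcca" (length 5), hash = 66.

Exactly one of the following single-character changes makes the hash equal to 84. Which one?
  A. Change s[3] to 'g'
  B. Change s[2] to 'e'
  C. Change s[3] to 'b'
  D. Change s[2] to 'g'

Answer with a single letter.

Answer: B

Derivation:
Option A: s[3]='c'->'g', delta=(7-3)*3^1 mod 127 = 12, hash=66+12 mod 127 = 78
Option B: s[2]='c'->'e', delta=(5-3)*3^2 mod 127 = 18, hash=66+18 mod 127 = 84 <-- target
Option C: s[3]='c'->'b', delta=(2-3)*3^1 mod 127 = 124, hash=66+124 mod 127 = 63
Option D: s[2]='c'->'g', delta=(7-3)*3^2 mod 127 = 36, hash=66+36 mod 127 = 102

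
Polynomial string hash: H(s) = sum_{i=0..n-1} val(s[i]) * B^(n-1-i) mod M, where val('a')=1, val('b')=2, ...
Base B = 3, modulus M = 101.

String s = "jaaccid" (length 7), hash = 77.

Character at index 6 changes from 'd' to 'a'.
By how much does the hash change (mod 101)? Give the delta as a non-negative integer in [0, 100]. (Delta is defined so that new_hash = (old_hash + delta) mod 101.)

Delta formula: (val(new) - val(old)) * B^(n-1-k) mod M
  val('a') - val('d') = 1 - 4 = -3
  B^(n-1-k) = 3^0 mod 101 = 1
  Delta = -3 * 1 mod 101 = 98

Answer: 98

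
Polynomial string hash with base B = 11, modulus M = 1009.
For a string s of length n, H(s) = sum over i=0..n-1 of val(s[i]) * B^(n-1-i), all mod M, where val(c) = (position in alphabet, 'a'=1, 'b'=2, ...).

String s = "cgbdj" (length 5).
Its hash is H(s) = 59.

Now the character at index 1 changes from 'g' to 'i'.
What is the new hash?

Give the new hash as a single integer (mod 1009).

val('g') = 7, val('i') = 9
Position k = 1, exponent = n-1-k = 3
B^3 mod M = 11^3 mod 1009 = 322
Delta = (9 - 7) * 322 mod 1009 = 644
New hash = (59 + 644) mod 1009 = 703

Answer: 703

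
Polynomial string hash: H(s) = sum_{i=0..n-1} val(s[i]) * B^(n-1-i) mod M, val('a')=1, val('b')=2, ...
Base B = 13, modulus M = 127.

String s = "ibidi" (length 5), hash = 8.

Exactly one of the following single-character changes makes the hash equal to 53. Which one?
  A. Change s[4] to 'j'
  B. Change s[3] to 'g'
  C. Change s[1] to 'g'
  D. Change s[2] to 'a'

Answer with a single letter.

Option A: s[4]='i'->'j', delta=(10-9)*13^0 mod 127 = 1, hash=8+1 mod 127 = 9
Option B: s[3]='d'->'g', delta=(7-4)*13^1 mod 127 = 39, hash=8+39 mod 127 = 47
Option C: s[1]='b'->'g', delta=(7-2)*13^3 mod 127 = 63, hash=8+63 mod 127 = 71
Option D: s[2]='i'->'a', delta=(1-9)*13^2 mod 127 = 45, hash=8+45 mod 127 = 53 <-- target

Answer: D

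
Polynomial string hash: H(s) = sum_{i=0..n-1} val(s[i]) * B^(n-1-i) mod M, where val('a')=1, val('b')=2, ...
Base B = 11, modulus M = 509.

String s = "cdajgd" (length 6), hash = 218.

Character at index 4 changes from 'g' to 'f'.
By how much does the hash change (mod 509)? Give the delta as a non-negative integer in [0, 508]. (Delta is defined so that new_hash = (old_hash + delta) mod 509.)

Delta formula: (val(new) - val(old)) * B^(n-1-k) mod M
  val('f') - val('g') = 6 - 7 = -1
  B^(n-1-k) = 11^1 mod 509 = 11
  Delta = -1 * 11 mod 509 = 498

Answer: 498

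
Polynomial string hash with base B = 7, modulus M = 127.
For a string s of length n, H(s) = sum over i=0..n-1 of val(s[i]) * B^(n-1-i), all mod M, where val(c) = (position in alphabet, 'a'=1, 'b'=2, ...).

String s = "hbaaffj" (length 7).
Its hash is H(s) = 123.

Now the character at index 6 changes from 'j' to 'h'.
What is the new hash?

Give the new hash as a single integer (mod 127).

Answer: 121

Derivation:
val('j') = 10, val('h') = 8
Position k = 6, exponent = n-1-k = 0
B^0 mod M = 7^0 mod 127 = 1
Delta = (8 - 10) * 1 mod 127 = 125
New hash = (123 + 125) mod 127 = 121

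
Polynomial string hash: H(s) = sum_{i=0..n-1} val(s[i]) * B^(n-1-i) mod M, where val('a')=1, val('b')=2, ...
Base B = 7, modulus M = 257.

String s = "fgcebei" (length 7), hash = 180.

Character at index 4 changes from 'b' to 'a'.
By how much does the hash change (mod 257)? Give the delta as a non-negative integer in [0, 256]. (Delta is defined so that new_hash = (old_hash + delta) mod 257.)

Delta formula: (val(new) - val(old)) * B^(n-1-k) mod M
  val('a') - val('b') = 1 - 2 = -1
  B^(n-1-k) = 7^2 mod 257 = 49
  Delta = -1 * 49 mod 257 = 208

Answer: 208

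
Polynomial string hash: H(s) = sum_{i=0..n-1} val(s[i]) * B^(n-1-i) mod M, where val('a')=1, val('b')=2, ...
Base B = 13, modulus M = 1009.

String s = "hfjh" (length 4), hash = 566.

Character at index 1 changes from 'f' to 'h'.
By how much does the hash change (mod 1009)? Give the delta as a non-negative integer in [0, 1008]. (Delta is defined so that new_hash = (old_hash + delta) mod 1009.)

Delta formula: (val(new) - val(old)) * B^(n-1-k) mod M
  val('h') - val('f') = 8 - 6 = 2
  B^(n-1-k) = 13^2 mod 1009 = 169
  Delta = 2 * 169 mod 1009 = 338

Answer: 338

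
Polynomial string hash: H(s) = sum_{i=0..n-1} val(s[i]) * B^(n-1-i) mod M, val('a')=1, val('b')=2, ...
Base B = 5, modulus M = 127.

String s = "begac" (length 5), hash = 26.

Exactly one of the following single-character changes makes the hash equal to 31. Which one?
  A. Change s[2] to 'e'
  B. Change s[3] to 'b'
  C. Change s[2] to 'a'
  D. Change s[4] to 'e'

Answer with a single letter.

Answer: B

Derivation:
Option A: s[2]='g'->'e', delta=(5-7)*5^2 mod 127 = 77, hash=26+77 mod 127 = 103
Option B: s[3]='a'->'b', delta=(2-1)*5^1 mod 127 = 5, hash=26+5 mod 127 = 31 <-- target
Option C: s[2]='g'->'a', delta=(1-7)*5^2 mod 127 = 104, hash=26+104 mod 127 = 3
Option D: s[4]='c'->'e', delta=(5-3)*5^0 mod 127 = 2, hash=26+2 mod 127 = 28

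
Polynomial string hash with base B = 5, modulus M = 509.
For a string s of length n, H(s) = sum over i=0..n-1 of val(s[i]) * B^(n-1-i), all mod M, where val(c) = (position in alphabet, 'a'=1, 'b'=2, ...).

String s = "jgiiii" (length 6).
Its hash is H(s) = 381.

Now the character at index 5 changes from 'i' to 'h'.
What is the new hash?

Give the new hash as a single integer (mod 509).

Answer: 380

Derivation:
val('i') = 9, val('h') = 8
Position k = 5, exponent = n-1-k = 0
B^0 mod M = 5^0 mod 509 = 1
Delta = (8 - 9) * 1 mod 509 = 508
New hash = (381 + 508) mod 509 = 380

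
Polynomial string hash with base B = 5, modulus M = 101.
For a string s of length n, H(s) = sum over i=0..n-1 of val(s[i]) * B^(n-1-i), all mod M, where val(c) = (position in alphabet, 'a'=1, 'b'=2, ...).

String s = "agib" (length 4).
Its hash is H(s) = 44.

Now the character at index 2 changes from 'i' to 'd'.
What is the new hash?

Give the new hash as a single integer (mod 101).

val('i') = 9, val('d') = 4
Position k = 2, exponent = n-1-k = 1
B^1 mod M = 5^1 mod 101 = 5
Delta = (4 - 9) * 5 mod 101 = 76
New hash = (44 + 76) mod 101 = 19

Answer: 19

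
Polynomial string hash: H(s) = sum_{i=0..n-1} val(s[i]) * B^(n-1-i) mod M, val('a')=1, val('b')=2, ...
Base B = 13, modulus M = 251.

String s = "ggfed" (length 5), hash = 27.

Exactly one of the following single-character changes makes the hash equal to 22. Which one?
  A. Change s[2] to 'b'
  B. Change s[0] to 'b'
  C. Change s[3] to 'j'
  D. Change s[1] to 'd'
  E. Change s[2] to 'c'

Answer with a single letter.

Option A: s[2]='f'->'b', delta=(2-6)*13^2 mod 251 = 77, hash=27+77 mod 251 = 104
Option B: s[0]='g'->'b', delta=(2-7)*13^4 mod 251 = 14, hash=27+14 mod 251 = 41
Option C: s[3]='e'->'j', delta=(10-5)*13^1 mod 251 = 65, hash=27+65 mod 251 = 92
Option D: s[1]='g'->'d', delta=(4-7)*13^3 mod 251 = 186, hash=27+186 mod 251 = 213
Option E: s[2]='f'->'c', delta=(3-6)*13^2 mod 251 = 246, hash=27+246 mod 251 = 22 <-- target

Answer: E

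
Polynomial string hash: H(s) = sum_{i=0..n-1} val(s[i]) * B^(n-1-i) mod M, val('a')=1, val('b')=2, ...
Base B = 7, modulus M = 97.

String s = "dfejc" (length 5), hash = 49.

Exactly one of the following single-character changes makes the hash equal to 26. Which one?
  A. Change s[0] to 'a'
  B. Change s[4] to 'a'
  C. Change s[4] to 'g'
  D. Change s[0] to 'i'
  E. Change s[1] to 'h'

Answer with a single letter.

Answer: D

Derivation:
Option A: s[0]='d'->'a', delta=(1-4)*7^4 mod 97 = 72, hash=49+72 mod 97 = 24
Option B: s[4]='c'->'a', delta=(1-3)*7^0 mod 97 = 95, hash=49+95 mod 97 = 47
Option C: s[4]='c'->'g', delta=(7-3)*7^0 mod 97 = 4, hash=49+4 mod 97 = 53
Option D: s[0]='d'->'i', delta=(9-4)*7^4 mod 97 = 74, hash=49+74 mod 97 = 26 <-- target
Option E: s[1]='f'->'h', delta=(8-6)*7^3 mod 97 = 7, hash=49+7 mod 97 = 56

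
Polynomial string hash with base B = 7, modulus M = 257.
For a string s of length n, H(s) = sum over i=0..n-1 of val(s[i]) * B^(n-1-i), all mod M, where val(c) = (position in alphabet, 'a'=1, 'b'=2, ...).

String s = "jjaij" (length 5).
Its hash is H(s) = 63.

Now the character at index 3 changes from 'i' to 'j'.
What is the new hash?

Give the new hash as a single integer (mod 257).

val('i') = 9, val('j') = 10
Position k = 3, exponent = n-1-k = 1
B^1 mod M = 7^1 mod 257 = 7
Delta = (10 - 9) * 7 mod 257 = 7
New hash = (63 + 7) mod 257 = 70

Answer: 70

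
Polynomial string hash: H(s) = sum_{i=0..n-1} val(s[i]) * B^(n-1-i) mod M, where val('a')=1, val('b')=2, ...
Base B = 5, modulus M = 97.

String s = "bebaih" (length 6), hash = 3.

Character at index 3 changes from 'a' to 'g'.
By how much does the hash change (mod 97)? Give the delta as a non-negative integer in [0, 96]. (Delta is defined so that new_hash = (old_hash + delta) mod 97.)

Delta formula: (val(new) - val(old)) * B^(n-1-k) mod M
  val('g') - val('a') = 7 - 1 = 6
  B^(n-1-k) = 5^2 mod 97 = 25
  Delta = 6 * 25 mod 97 = 53

Answer: 53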